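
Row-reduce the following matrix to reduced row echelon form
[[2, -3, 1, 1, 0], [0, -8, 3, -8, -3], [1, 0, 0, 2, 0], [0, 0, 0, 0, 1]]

[[1, 0, 0, 2, 0], [0, 1, 0, 1, 0], [0, 0, 1, 0, 0], [0, 0, 0, 0, 1]]

R1 := 1/2·R1
  [ 1  -3/2  1/2  1/2   0 ]
  [ 0    -8    3   -8  -3 ]
  [ 1     0    0    2   0 ]
  [ 0     0    0    0   1 ]
R3 := R3 − R1
  [ 1  -3/2   1/2  1/2   0 ]
  [ 0    -8     3   -8  -3 ]
  [ 0   3/2  -1/2  3/2   0 ]
  [ 0     0     0    0   1 ]
R2 := -1/8·R2
  [ 1  -3/2   1/2  1/2    0 ]
  [ 0     1  -3/8    1  3/8 ]
  [ 0   3/2  -1/2  3/2    0 ]
  [ 0     0     0    0    1 ]
R3 := R3 − 3/2·R2
  [ 1  -3/2   1/2  1/2      0 ]
  [ 0     1  -3/8    1    3/8 ]
  [ 0     0  1/16    0  -9/16 ]
  [ 0     0     0    0      1 ]
R3 := 16·R3
  [ 1  -3/2   1/2  1/2    0 ]
  [ 0     1  -3/8    1  3/8 ]
  [ 0     0     1    0   -9 ]
  [ 0     0     0    0    1 ]
R3 := R3 + 9·R4
  [ 1  -3/2   1/2  1/2    0 ]
  [ 0     1  -3/8    1  3/8 ]
  [ 0     0     1    0    0 ]
  [ 0     0     0    0    1 ]
R2 := R2 − 3/8·R4
  [ 1  -3/2   1/2  1/2  0 ]
  [ 0     1  -3/8    1  0 ]
  [ 0     0     1    0  0 ]
  [ 0     0     0    0  1 ]
R2 := R2 + 3/8·R3
  [ 1  -3/2  1/2  1/2  0 ]
  [ 0     1    0    1  0 ]
  [ 0     0    1    0  0 ]
  [ 0     0    0    0  1 ]
R1 := R1 − 1/2·R3
  [ 1  -3/2  0  1/2  0 ]
  [ 0     1  0    1  0 ]
  [ 0     0  1    0  0 ]
  [ 0     0  0    0  1 ]
R1 := R1 + 3/2·R2
  [ 1  0  0  2  0 ]
  [ 0  1  0  1  0 ]
  [ 0  0  1  0  0 ]
  [ 0  0  0  0  1 ]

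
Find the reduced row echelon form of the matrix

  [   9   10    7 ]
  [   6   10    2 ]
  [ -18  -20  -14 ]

ρ1 → 1/9·ρ1
ρ2 → ρ2 − 6·ρ1
ρ3 → ρ3 + 18·ρ1
ρ2 → 3/10·ρ2
ρ1 → ρ1 − 10/9·ρ2

[[1, 0, 5/3], [0, 1, -4/5], [0, 0, 0]]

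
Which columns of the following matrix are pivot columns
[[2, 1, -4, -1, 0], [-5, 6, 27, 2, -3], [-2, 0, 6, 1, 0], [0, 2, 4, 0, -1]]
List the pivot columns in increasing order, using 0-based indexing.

0, 1, 3, 4

Multiply r1 by 1/2.
  [  1  1/2  -2  -1/2   0 ]
  [ -5    6  27     2  -3 ]
  [ -2    0   6     1   0 ]
  [  0    2   4     0  -1 ]
Add 5 times r1 to r2.
  [  1   1/2  -2  -1/2   0 ]
  [  0  17/2  17  -1/2  -3 ]
  [ -2     0   6     1   0 ]
  [  0     2   4     0  -1 ]
Add 2 times r1 to r3.
  [ 1   1/2  -2  -1/2   0 ]
  [ 0  17/2  17  -1/2  -3 ]
  [ 0     1   2     0   0 ]
  [ 0     2   4     0  -1 ]
Multiply r2 by 2/17.
  [ 1  1/2  -2   -1/2      0 ]
  [ 0    1   2  -1/17  -6/17 ]
  [ 0    1   2      0      0 ]
  [ 0    2   4      0     -1 ]
Subtract r2 from r3.
  [ 1  1/2  -2   -1/2      0 ]
  [ 0    1   2  -1/17  -6/17 ]
  [ 0    0   0   1/17   6/17 ]
  [ 0    2   4      0     -1 ]
Subtract 2 times r2 from r4.
  [ 1  1/2  -2   -1/2      0 ]
  [ 0    1   2  -1/17  -6/17 ]
  [ 0    0   0   1/17   6/17 ]
  [ 0    0   0   2/17  -5/17 ]
Multiply r3 by 17.
  [ 1  1/2  -2   -1/2      0 ]
  [ 0    1   2  -1/17  -6/17 ]
  [ 0    0   0      1      6 ]
  [ 0    0   0   2/17  -5/17 ]
Subtract 2/17 times r3 from r4.
  [ 1  1/2  -2   -1/2      0 ]
  [ 0    1   2  -1/17  -6/17 ]
  [ 0    0   0      1      6 ]
  [ 0    0   0      0     -1 ]
Multiply r4 by -1.
  [ 1  1/2  -2   -1/2      0 ]
  [ 0    1   2  -1/17  -6/17 ]
  [ 0    0   0      1      6 ]
  [ 0    0   0      0      1 ]
Subtract 6 times r4 from r3.
  [ 1  1/2  -2   -1/2      0 ]
  [ 0    1   2  -1/17  -6/17 ]
  [ 0    0   0      1      0 ]
  [ 0    0   0      0      1 ]
Add 6/17 times r4 to r2.
  [ 1  1/2  -2   -1/2  0 ]
  [ 0    1   2  -1/17  0 ]
  [ 0    0   0      1  0 ]
  [ 0    0   0      0  1 ]
Add 1/17 times r3 to r2.
  [ 1  1/2  -2  -1/2  0 ]
  [ 0    1   2     0  0 ]
  [ 0    0   0     1  0 ]
  [ 0    0   0     0  1 ]
Add 1/2 times r3 to r1.
  [ 1  1/2  -2  0  0 ]
  [ 0    1   2  0  0 ]
  [ 0    0   0  1  0 ]
  [ 0    0   0  0  1 ]
Subtract 1/2 times r2 from r1.
  [ 1  0  -3  0  0 ]
  [ 0  1   2  0  0 ]
  [ 0  0   0  1  0 ]
  [ 0  0   0  0  1 ]
Pivot columns are the columns containing a leading 1.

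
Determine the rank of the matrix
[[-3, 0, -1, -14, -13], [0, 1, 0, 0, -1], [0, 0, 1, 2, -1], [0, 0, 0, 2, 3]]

R1 → -1/3·R1
  [ 1  0  1/3  14/3  13/3 ]
  [ 0  1    0     0    -1 ]
  [ 0  0    1     2    -1 ]
  [ 0  0    0     2     3 ]
R4 → 1/2·R4
  [ 1  0  1/3  14/3  13/3 ]
  [ 0  1    0     0    -1 ]
  [ 0  0    1     2    -1 ]
  [ 0  0    0     1   3/2 ]
R3 → R3 − 2·R4
  [ 1  0  1/3  14/3  13/3 ]
  [ 0  1    0     0    -1 ]
  [ 0  0    1     0    -4 ]
  [ 0  0    0     1   3/2 ]
R1 → R1 − 14/3·R4
  [ 1  0  1/3  0  -8/3 ]
  [ 0  1    0  0    -1 ]
  [ 0  0    1  0    -4 ]
  [ 0  0    0  1   3/2 ]
R1 → R1 − 1/3·R3
  [ 1  0  0  0  -4/3 ]
  [ 0  1  0  0    -1 ]
  [ 0  0  1  0    -4 ]
  [ 0  0  0  1   3/2 ]
The reduced form has 4 nonzero rows.

rank = 4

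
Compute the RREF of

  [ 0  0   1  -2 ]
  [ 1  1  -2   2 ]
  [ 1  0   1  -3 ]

R1 <-> R2
  [ 1  1  -2   2 ]
  [ 0  0   1  -2 ]
  [ 1  0   1  -3 ]
R3 → R3 − R1
  [ 1   1  -2   2 ]
  [ 0   0   1  -2 ]
  [ 0  -1   3  -5 ]
R2 <-> R3
  [ 1   1  -2   2 ]
  [ 0  -1   3  -5 ]
  [ 0   0   1  -2 ]
R2 → -1·R2
  [ 1  1  -2   2 ]
  [ 0  1  -3   5 ]
  [ 0  0   1  -2 ]
R2 → R2 + 3·R3
  [ 1  1  -2   2 ]
  [ 0  1   0  -1 ]
  [ 0  0   1  -2 ]
R1 → R1 + 2·R3
  [ 1  1  0  -2 ]
  [ 0  1  0  -1 ]
  [ 0  0  1  -2 ]
R1 → R1 − R2
  [ 1  0  0  -1 ]
  [ 0  1  0  -1 ]
  [ 0  0  1  -2 ]

[[1, 0, 0, -1], [0, 1, 0, -1], [0, 0, 1, -2]]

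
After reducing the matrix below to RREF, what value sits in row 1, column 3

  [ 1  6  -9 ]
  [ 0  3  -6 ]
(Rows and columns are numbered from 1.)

Multiply r2 by 1/3.
  [ 1  6  -9 ]
  [ 0  1  -2 ]
Subtract 6 times r2 from r1.
  [ 1  0   3 ]
  [ 0  1  -2 ]

3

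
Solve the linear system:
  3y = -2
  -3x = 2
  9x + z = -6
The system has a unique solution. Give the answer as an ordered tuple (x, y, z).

(-2/3, -2/3, 0)

Form the augmented matrix and row-reduce:
  [  0  3  0  |  -2 ]
  [ -3  0  0  |   2 ]
  [  9  0  1  |  -6 ]
R1 ↔ R2
  [ -3  0  0  |   2 ]
  [  0  3  0  |  -2 ]
  [  9  0  1  |  -6 ]
R1 ← -1/3·R1
  [ 1  0  0  |  -2/3 ]
  [ 0  3  0  |    -2 ]
  [ 9  0  1  |    -6 ]
R3 ← R3 − 9·R1
  [ 1  0  0  |  -2/3 ]
  [ 0  3  0  |    -2 ]
  [ 0  0  1  |     0 ]
R2 ← 1/3·R2
  [ 1  0  0  |  -2/3 ]
  [ 0  1  0  |  -2/3 ]
  [ 0  0  1  |     0 ]
Reading off the last column: x = -2/3, y = -2/3, z = 0.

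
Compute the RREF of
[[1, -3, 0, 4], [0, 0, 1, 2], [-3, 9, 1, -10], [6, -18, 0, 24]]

R3 ← R3 + 3·R1
  [ 1   -3  0   4 ]
  [ 0    0  1   2 ]
  [ 0    0  1   2 ]
  [ 6  -18  0  24 ]
R4 ← R4 − 6·R1
  [ 1  -3  0  4 ]
  [ 0   0  1  2 ]
  [ 0   0  1  2 ]
  [ 0   0  0  0 ]
R3 ← R3 − R2
  [ 1  -3  0  4 ]
  [ 0   0  1  2 ]
  [ 0   0  0  0 ]
  [ 0   0  0  0 ]

[[1, -3, 0, 4], [0, 0, 1, 2], [0, 0, 0, 0], [0, 0, 0, 0]]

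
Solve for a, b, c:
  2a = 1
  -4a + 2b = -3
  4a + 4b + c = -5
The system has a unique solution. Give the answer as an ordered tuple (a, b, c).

(1/2, -1/2, -5)

Form the augmented matrix and row-reduce:
  [  2  0  0  |   1 ]
  [ -4  2  0  |  -3 ]
  [  4  4  1  |  -5 ]
ρ1 ← 1/2·ρ1
  [  1  0  0  |  1/2 ]
  [ -4  2  0  |   -3 ]
  [  4  4  1  |   -5 ]
ρ2 ← ρ2 + 4·ρ1
  [ 1  0  0  |  1/2 ]
  [ 0  2  0  |   -1 ]
  [ 4  4  1  |   -5 ]
ρ3 ← ρ3 − 4·ρ1
  [ 1  0  0  |  1/2 ]
  [ 0  2  0  |   -1 ]
  [ 0  4  1  |   -7 ]
ρ2 ← 1/2·ρ2
  [ 1  0  0  |   1/2 ]
  [ 0  1  0  |  -1/2 ]
  [ 0  4  1  |    -7 ]
ρ3 ← ρ3 − 4·ρ2
  [ 1  0  0  |   1/2 ]
  [ 0  1  0  |  -1/2 ]
  [ 0  0  1  |    -5 ]
Reading off the last column: a = 1/2, b = -1/2, c = -5.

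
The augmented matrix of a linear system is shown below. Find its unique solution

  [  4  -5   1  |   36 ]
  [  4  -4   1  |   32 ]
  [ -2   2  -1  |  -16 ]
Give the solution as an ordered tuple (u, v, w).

(4, -4, 0)

ρ1 := 1/4·ρ1
  [  1  -5/4  1/4  |    9 ]
  [  4    -4    1  |   32 ]
  [ -2     2   -1  |  -16 ]
ρ2 := ρ2 − 4·ρ1
  [  1  -5/4  1/4  |    9 ]
  [  0     1    0  |   -4 ]
  [ -2     2   -1  |  -16 ]
ρ3 := ρ3 + 2·ρ1
  [ 1  -5/4   1/4  |   9 ]
  [ 0     1     0  |  -4 ]
  [ 0  -1/2  -1/2  |   2 ]
ρ3 := ρ3 + 1/2·ρ2
  [ 1  -5/4   1/4  |   9 ]
  [ 0     1     0  |  -4 ]
  [ 0     0  -1/2  |   0 ]
ρ3 := -2·ρ3
  [ 1  -5/4  1/4  |   9 ]
  [ 0     1    0  |  -4 ]
  [ 0     0    1  |   0 ]
ρ1 := ρ1 − 1/4·ρ3
  [ 1  -5/4  0  |   9 ]
  [ 0     1  0  |  -4 ]
  [ 0     0  1  |   0 ]
ρ1 := ρ1 + 5/4·ρ2
  [ 1  0  0  |   4 ]
  [ 0  1  0  |  -4 ]
  [ 0  0  1  |   0 ]
Reading off the last column: u = 4, v = -4, w = 0.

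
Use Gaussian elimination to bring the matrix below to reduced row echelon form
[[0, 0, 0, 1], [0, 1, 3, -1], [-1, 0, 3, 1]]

ρ1 ↔ ρ3
  [ -1  0  3   1 ]
  [  0  1  3  -1 ]
  [  0  0  0   1 ]
ρ1 -> -1·ρ1
  [ 1  0  -3  -1 ]
  [ 0  1   3  -1 ]
  [ 0  0   0   1 ]
ρ2 -> ρ2 + ρ3
  [ 1  0  -3  -1 ]
  [ 0  1   3   0 ]
  [ 0  0   0   1 ]
ρ1 -> ρ1 + ρ3
  [ 1  0  -3  0 ]
  [ 0  1   3  0 ]
  [ 0  0   0  1 ]

[[1, 0, -3, 0], [0, 1, 3, 0], [0, 0, 0, 1]]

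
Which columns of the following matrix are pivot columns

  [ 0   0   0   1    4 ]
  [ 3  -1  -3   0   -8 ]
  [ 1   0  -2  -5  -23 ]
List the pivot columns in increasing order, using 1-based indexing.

1, 2, 4

r1 <-> r2
  [ 3  -1  -3   0   -8 ]
  [ 0   0   0   1    4 ]
  [ 1   0  -2  -5  -23 ]
r1 -> 1/3·r1
  [ 1  -1/3  -1   0  -8/3 ]
  [ 0     0   0   1     4 ]
  [ 1     0  -2  -5   -23 ]
r3 -> r3 − r1
  [ 1  -1/3  -1   0   -8/3 ]
  [ 0     0   0   1      4 ]
  [ 0   1/3  -1  -5  -61/3 ]
r2 <-> r3
  [ 1  -1/3  -1   0   -8/3 ]
  [ 0   1/3  -1  -5  -61/3 ]
  [ 0     0   0   1      4 ]
r2 -> 3·r2
  [ 1  -1/3  -1    0  -8/3 ]
  [ 0     1  -3  -15   -61 ]
  [ 0     0   0    1     4 ]
r2 -> r2 + 15·r3
  [ 1  -1/3  -1  0  -8/3 ]
  [ 0     1  -3  0    -1 ]
  [ 0     0   0  1     4 ]
r1 -> r1 + 1/3·r2
  [ 1  0  -2  0  -3 ]
  [ 0  1  -3  0  -1 ]
  [ 0  0   0  1   4 ]
Pivot columns are the columns containing a leading 1.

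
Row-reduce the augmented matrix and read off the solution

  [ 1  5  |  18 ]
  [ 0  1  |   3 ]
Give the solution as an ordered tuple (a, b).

(3, 3)

ρ1 ← ρ1 − 5·ρ2
  [ 1  0  |  3 ]
  [ 0  1  |  3 ]
Reading off the last column: a = 3, b = 3.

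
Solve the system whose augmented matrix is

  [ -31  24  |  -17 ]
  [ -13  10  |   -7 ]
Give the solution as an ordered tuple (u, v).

(-1, -2)

Multiply ρ1 by -1/31.
  [   1  -24/31  |  17/31 ]
  [ -13      10  |     -7 ]
Add 13 times ρ1 to ρ2.
  [ 1  -24/31  |  17/31 ]
  [ 0   -2/31  |   4/31 ]
Multiply ρ2 by -31/2.
  [ 1  -24/31  |  17/31 ]
  [ 0       1  |     -2 ]
Add 24/31 times ρ2 to ρ1.
  [ 1  0  |  -1 ]
  [ 0  1  |  -2 ]
Reading off the last column: u = -1, v = -2.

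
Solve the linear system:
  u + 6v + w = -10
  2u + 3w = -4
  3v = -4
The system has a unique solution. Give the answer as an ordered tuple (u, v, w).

Form the augmented matrix and row-reduce:
  [ 1  6  1  |  -10 ]
  [ 2  0  3  |   -4 ]
  [ 0  3  0  |   -4 ]
R2 := R2 − 2·R1
  [ 1    6  1  |  -10 ]
  [ 0  -12  1  |   16 ]
  [ 0    3  0  |   -4 ]
R2 := -1/12·R2
  [ 1  6      1  |   -10 ]
  [ 0  1  -1/12  |  -4/3 ]
  [ 0  3      0  |    -4 ]
R3 := R3 − 3·R2
  [ 1  6      1  |   -10 ]
  [ 0  1  -1/12  |  -4/3 ]
  [ 0  0    1/4  |     0 ]
R3 := 4·R3
  [ 1  6      1  |   -10 ]
  [ 0  1  -1/12  |  -4/3 ]
  [ 0  0      1  |     0 ]
R2 := R2 + 1/12·R3
  [ 1  6  1  |   -10 ]
  [ 0  1  0  |  -4/3 ]
  [ 0  0  1  |     0 ]
R1 := R1 − R3
  [ 1  6  0  |   -10 ]
  [ 0  1  0  |  -4/3 ]
  [ 0  0  1  |     0 ]
R1 := R1 − 6·R2
  [ 1  0  0  |    -2 ]
  [ 0  1  0  |  -4/3 ]
  [ 0  0  1  |     0 ]
Reading off the last column: u = -2, v = -4/3, w = 0.

(-2, -4/3, 0)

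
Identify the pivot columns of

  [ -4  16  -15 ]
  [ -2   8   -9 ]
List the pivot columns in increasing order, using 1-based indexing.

R1 → -1/4·R1
R2 → R2 + 2·R1
R2 → -2/3·R2
R1 → R1 − 15/4·R2
Pivot columns are the columns containing a leading 1.

1, 3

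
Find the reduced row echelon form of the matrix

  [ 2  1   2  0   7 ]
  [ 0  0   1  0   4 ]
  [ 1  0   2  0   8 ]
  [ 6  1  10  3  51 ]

Multiply ρ1 by 1/2.
  [ 1  1/2   1  0  7/2 ]
  [ 0    0   1  0    4 ]
  [ 1    0   2  0    8 ]
  [ 6    1  10  3   51 ]
Subtract ρ1 from ρ3.
  [ 1   1/2   1  0  7/2 ]
  [ 0     0   1  0    4 ]
  [ 0  -1/2   1  0  9/2 ]
  [ 6     1  10  3   51 ]
Subtract 6 times ρ1 from ρ4.
  [ 1   1/2  1  0  7/2 ]
  [ 0     0  1  0    4 ]
  [ 0  -1/2  1  0  9/2 ]
  [ 0    -2  4  3   30 ]
Swap ρ2 and ρ3.
  [ 1   1/2  1  0  7/2 ]
  [ 0  -1/2  1  0  9/2 ]
  [ 0     0  1  0    4 ]
  [ 0    -2  4  3   30 ]
Multiply ρ2 by -2.
  [ 1  1/2   1  0  7/2 ]
  [ 0    1  -2  0   -9 ]
  [ 0    0   1  0    4 ]
  [ 0   -2   4  3   30 ]
Add 2 times ρ2 to ρ4.
  [ 1  1/2   1  0  7/2 ]
  [ 0    1  -2  0   -9 ]
  [ 0    0   1  0    4 ]
  [ 0    0   0  3   12 ]
Multiply ρ4 by 1/3.
  [ 1  1/2   1  0  7/2 ]
  [ 0    1  -2  0   -9 ]
  [ 0    0   1  0    4 ]
  [ 0    0   0  1    4 ]
Add 2 times ρ3 to ρ2.
  [ 1  1/2  1  0  7/2 ]
  [ 0    1  0  0   -1 ]
  [ 0    0  1  0    4 ]
  [ 0    0  0  1    4 ]
Subtract ρ3 from ρ1.
  [ 1  1/2  0  0  -1/2 ]
  [ 0    1  0  0    -1 ]
  [ 0    0  1  0     4 ]
  [ 0    0  0  1     4 ]
Subtract 1/2 times ρ2 from ρ1.
  [ 1  0  0  0   0 ]
  [ 0  1  0  0  -1 ]
  [ 0  0  1  0   4 ]
  [ 0  0  0  1   4 ]

[[1, 0, 0, 0, 0], [0, 1, 0, 0, -1], [0, 0, 1, 0, 4], [0, 0, 0, 1, 4]]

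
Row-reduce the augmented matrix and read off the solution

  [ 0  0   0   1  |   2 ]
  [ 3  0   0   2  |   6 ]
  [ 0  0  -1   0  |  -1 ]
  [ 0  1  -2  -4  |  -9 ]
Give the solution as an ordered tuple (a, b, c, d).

(2/3, 1, 1, 2)

Swap r1 and r2.
  [ 3  0   0   2  |   6 ]
  [ 0  0   0   1  |   2 ]
  [ 0  0  -1   0  |  -1 ]
  [ 0  1  -2  -4  |  -9 ]
Multiply r1 by 1/3.
  [ 1  0   0  2/3  |   2 ]
  [ 0  0   0    1  |   2 ]
  [ 0  0  -1    0  |  -1 ]
  [ 0  1  -2   -4  |  -9 ]
Swap r2 and r4.
  [ 1  0   0  2/3  |   2 ]
  [ 0  1  -2   -4  |  -9 ]
  [ 0  0  -1    0  |  -1 ]
  [ 0  0   0    1  |   2 ]
Multiply r3 by -1.
  [ 1  0   0  2/3  |   2 ]
  [ 0  1  -2   -4  |  -9 ]
  [ 0  0   1    0  |   1 ]
  [ 0  0   0    1  |   2 ]
Add 4 times r4 to r2.
  [ 1  0   0  2/3  |   2 ]
  [ 0  1  -2    0  |  -1 ]
  [ 0  0   1    0  |   1 ]
  [ 0  0   0    1  |   2 ]
Subtract 2/3 times r4 from r1.
  [ 1  0   0  0  |  2/3 ]
  [ 0  1  -2  0  |   -1 ]
  [ 0  0   1  0  |    1 ]
  [ 0  0   0  1  |    2 ]
Add 2 times r3 to r2.
  [ 1  0  0  0  |  2/3 ]
  [ 0  1  0  0  |    1 ]
  [ 0  0  1  0  |    1 ]
  [ 0  0  0  1  |    2 ]
Reading off the last column: a = 2/3, b = 1, c = 1, d = 2.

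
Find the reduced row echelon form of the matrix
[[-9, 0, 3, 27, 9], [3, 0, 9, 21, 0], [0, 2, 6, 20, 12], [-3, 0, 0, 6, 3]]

r1 -> -1/9·r1
  [  1  0  -1/3  -3  -1 ]
  [  3  0     9  21   0 ]
  [  0  2     6  20  12 ]
  [ -3  0     0   6   3 ]
r2 -> r2 − 3·r1
  [  1  0  -1/3  -3  -1 ]
  [  0  0    10  30   3 ]
  [  0  2     6  20  12 ]
  [ -3  0     0   6   3 ]
r4 -> r4 + 3·r1
  [ 1  0  -1/3  -3  -1 ]
  [ 0  0    10  30   3 ]
  [ 0  2     6  20  12 ]
  [ 0  0    -1  -3   0 ]
r2 <-> r3
  [ 1  0  -1/3  -3  -1 ]
  [ 0  2     6  20  12 ]
  [ 0  0    10  30   3 ]
  [ 0  0    -1  -3   0 ]
r2 -> 1/2·r2
  [ 1  0  -1/3  -3  -1 ]
  [ 0  1     3  10   6 ]
  [ 0  0    10  30   3 ]
  [ 0  0    -1  -3   0 ]
r3 -> 1/10·r3
  [ 1  0  -1/3  -3    -1 ]
  [ 0  1     3  10     6 ]
  [ 0  0     1   3  3/10 ]
  [ 0  0    -1  -3     0 ]
r4 -> r4 + r3
  [ 1  0  -1/3  -3    -1 ]
  [ 0  1     3  10     6 ]
  [ 0  0     1   3  3/10 ]
  [ 0  0     0   0  3/10 ]
r4 -> 10/3·r4
  [ 1  0  -1/3  -3    -1 ]
  [ 0  1     3  10     6 ]
  [ 0  0     1   3  3/10 ]
  [ 0  0     0   0     1 ]
r3 -> r3 − 3/10·r4
  [ 1  0  -1/3  -3  -1 ]
  [ 0  1     3  10   6 ]
  [ 0  0     1   3   0 ]
  [ 0  0     0   0   1 ]
r2 -> r2 − 6·r4
  [ 1  0  -1/3  -3  -1 ]
  [ 0  1     3  10   0 ]
  [ 0  0     1   3   0 ]
  [ 0  0     0   0   1 ]
r1 -> r1 + r4
  [ 1  0  -1/3  -3  0 ]
  [ 0  1     3  10  0 ]
  [ 0  0     1   3  0 ]
  [ 0  0     0   0  1 ]
r2 -> r2 − 3·r3
  [ 1  0  -1/3  -3  0 ]
  [ 0  1     0   1  0 ]
  [ 0  0     1   3  0 ]
  [ 0  0     0   0  1 ]
r1 -> r1 + 1/3·r3
  [ 1  0  0  -2  0 ]
  [ 0  1  0   1  0 ]
  [ 0  0  1   3  0 ]
  [ 0  0  0   0  1 ]

[[1, 0, 0, -2, 0], [0, 1, 0, 1, 0], [0, 0, 1, 3, 0], [0, 0, 0, 0, 1]]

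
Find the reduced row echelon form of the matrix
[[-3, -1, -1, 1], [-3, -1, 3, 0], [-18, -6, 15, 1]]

[[1, 1/3, 0, 0], [0, 0, 1, 0], [0, 0, 0, 1]]

ρ1 ← -1/3·ρ1
ρ2 ← ρ2 + 3·ρ1
ρ3 ← ρ3 + 18·ρ1
ρ2 ← 1/4·ρ2
ρ3 ← ρ3 − 21·ρ2
ρ3 ← 4·ρ3
ρ2 ← ρ2 + 1/4·ρ3
ρ1 ← ρ1 + 1/3·ρ3
ρ1 ← ρ1 − 1/3·ρ2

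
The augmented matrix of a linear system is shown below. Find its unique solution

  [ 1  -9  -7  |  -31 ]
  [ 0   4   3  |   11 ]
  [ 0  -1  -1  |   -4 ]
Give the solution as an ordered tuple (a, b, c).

(-5, -1, 5)

Multiply R2 by 1/4.
  [ 1  -9   -7  |   -31 ]
  [ 0   1  3/4  |  11/4 ]
  [ 0  -1   -1  |    -4 ]
Add R2 to R3.
  [ 1  -9    -7  |   -31 ]
  [ 0   1   3/4  |  11/4 ]
  [ 0   0  -1/4  |  -5/4 ]
Multiply R3 by -4.
  [ 1  -9   -7  |   -31 ]
  [ 0   1  3/4  |  11/4 ]
  [ 0   0    1  |     5 ]
Subtract 3/4 times R3 from R2.
  [ 1  -9  -7  |  -31 ]
  [ 0   1   0  |   -1 ]
  [ 0   0   1  |    5 ]
Add 7 times R3 to R1.
  [ 1  -9  0  |   4 ]
  [ 0   1  0  |  -1 ]
  [ 0   0  1  |   5 ]
Add 9 times R2 to R1.
  [ 1  0  0  |  -5 ]
  [ 0  1  0  |  -1 ]
  [ 0  0  1  |   5 ]
Reading off the last column: a = -5, b = -1, c = 5.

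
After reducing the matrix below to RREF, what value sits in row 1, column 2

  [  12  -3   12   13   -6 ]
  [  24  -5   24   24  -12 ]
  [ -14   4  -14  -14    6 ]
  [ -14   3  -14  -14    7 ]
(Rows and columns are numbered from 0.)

0

R1 → 1/12·R1
  [   1  -1/4    1  13/12  -1/2 ]
  [  24    -5   24     24   -12 ]
  [ -14     4  -14    -14     6 ]
  [ -14     3  -14    -14     7 ]
R2 → R2 − 24·R1
  [   1  -1/4    1  13/12  -1/2 ]
  [   0     1    0     -2     0 ]
  [ -14     4  -14    -14     6 ]
  [ -14     3  -14    -14     7 ]
R3 → R3 + 14·R1
  [   1  -1/4    1  13/12  -1/2 ]
  [   0     1    0     -2     0 ]
  [   0   1/2    0    7/6    -1 ]
  [ -14     3  -14    -14     7 ]
R4 → R4 + 14·R1
  [ 1  -1/4  1  13/12  -1/2 ]
  [ 0     1  0     -2     0 ]
  [ 0   1/2  0    7/6    -1 ]
  [ 0  -1/2  0    7/6     0 ]
R3 → R3 − 1/2·R2
  [ 1  -1/4  1  13/12  -1/2 ]
  [ 0     1  0     -2     0 ]
  [ 0     0  0   13/6    -1 ]
  [ 0  -1/2  0    7/6     0 ]
R4 → R4 + 1/2·R2
  [ 1  -1/4  1  13/12  -1/2 ]
  [ 0     1  0     -2     0 ]
  [ 0     0  0   13/6    -1 ]
  [ 0     0  0    1/6     0 ]
R3 → 6/13·R3
  [ 1  -1/4  1  13/12   -1/2 ]
  [ 0     1  0     -2      0 ]
  [ 0     0  0      1  -6/13 ]
  [ 0     0  0    1/6      0 ]
R4 → R4 − 1/6·R3
  [ 1  -1/4  1  13/12   -1/2 ]
  [ 0     1  0     -2      0 ]
  [ 0     0  0      1  -6/13 ]
  [ 0     0  0      0   1/13 ]
R4 → 13·R4
  [ 1  -1/4  1  13/12   -1/2 ]
  [ 0     1  0     -2      0 ]
  [ 0     0  0      1  -6/13 ]
  [ 0     0  0      0      1 ]
R3 → R3 + 6/13·R4
  [ 1  -1/4  1  13/12  -1/2 ]
  [ 0     1  0     -2     0 ]
  [ 0     0  0      1     0 ]
  [ 0     0  0      0     1 ]
R1 → R1 + 1/2·R4
  [ 1  -1/4  1  13/12  0 ]
  [ 0     1  0     -2  0 ]
  [ 0     0  0      1  0 ]
  [ 0     0  0      0  1 ]
R2 → R2 + 2·R3
  [ 1  -1/4  1  13/12  0 ]
  [ 0     1  0      0  0 ]
  [ 0     0  0      1  0 ]
  [ 0     0  0      0  1 ]
R1 → R1 − 13/12·R3
  [ 1  -1/4  1  0  0 ]
  [ 0     1  0  0  0 ]
  [ 0     0  0  1  0 ]
  [ 0     0  0  0  1 ]
R1 → R1 + 1/4·R2
  [ 1  0  1  0  0 ]
  [ 0  1  0  0  0 ]
  [ 0  0  0  1  0 ]
  [ 0  0  0  0  1 ]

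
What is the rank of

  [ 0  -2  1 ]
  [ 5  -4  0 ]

rank = 2

Swap R1 and R2.
  [ 5  -4  0 ]
  [ 0  -2  1 ]
Multiply R1 by 1/5.
  [ 1  -4/5  0 ]
  [ 0    -2  1 ]
Multiply R2 by -1/2.
  [ 1  -4/5     0 ]
  [ 0     1  -1/2 ]
Add 4/5 times R2 to R1.
  [ 1  0  -2/5 ]
  [ 0  1  -1/2 ]
The reduced form has 2 nonzero rows.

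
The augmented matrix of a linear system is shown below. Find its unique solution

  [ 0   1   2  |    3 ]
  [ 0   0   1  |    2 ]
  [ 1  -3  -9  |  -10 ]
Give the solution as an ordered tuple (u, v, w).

R1 ↔ R3
  [ 1  -3  -9  |  -10 ]
  [ 0   0   1  |    2 ]
  [ 0   1   2  |    3 ]
R2 ↔ R3
  [ 1  -3  -9  |  -10 ]
  [ 0   1   2  |    3 ]
  [ 0   0   1  |    2 ]
R2 -> R2 − 2·R3
  [ 1  -3  -9  |  -10 ]
  [ 0   1   0  |   -1 ]
  [ 0   0   1  |    2 ]
R1 -> R1 + 9·R3
  [ 1  -3  0  |   8 ]
  [ 0   1  0  |  -1 ]
  [ 0   0  1  |   2 ]
R1 -> R1 + 3·R2
  [ 1  0  0  |   5 ]
  [ 0  1  0  |  -1 ]
  [ 0  0  1  |   2 ]
Reading off the last column: u = 5, v = -1, w = 2.

(5, -1, 2)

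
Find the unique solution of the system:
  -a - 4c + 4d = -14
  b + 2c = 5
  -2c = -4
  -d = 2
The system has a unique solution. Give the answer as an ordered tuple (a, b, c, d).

Form the augmented matrix and row-reduce:
  [ -1  0  -4   4  |  -14 ]
  [  0  1   2   0  |    5 ]
  [  0  0  -2   0  |   -4 ]
  [  0  0   0  -1  |    2 ]
R1 -> -1·R1
  [ 1  0   4  -4  |  14 ]
  [ 0  1   2   0  |   5 ]
  [ 0  0  -2   0  |  -4 ]
  [ 0  0   0  -1  |   2 ]
R3 -> -1/2·R3
  [ 1  0  4  -4  |  14 ]
  [ 0  1  2   0  |   5 ]
  [ 0  0  1   0  |   2 ]
  [ 0  0  0  -1  |   2 ]
R4 -> -1·R4
  [ 1  0  4  -4  |  14 ]
  [ 0  1  2   0  |   5 ]
  [ 0  0  1   0  |   2 ]
  [ 0  0  0   1  |  -2 ]
R1 -> R1 + 4·R4
  [ 1  0  4  0  |   6 ]
  [ 0  1  2  0  |   5 ]
  [ 0  0  1  0  |   2 ]
  [ 0  0  0  1  |  -2 ]
R2 -> R2 − 2·R3
  [ 1  0  4  0  |   6 ]
  [ 0  1  0  0  |   1 ]
  [ 0  0  1  0  |   2 ]
  [ 0  0  0  1  |  -2 ]
R1 -> R1 − 4·R3
  [ 1  0  0  0  |  -2 ]
  [ 0  1  0  0  |   1 ]
  [ 0  0  1  0  |   2 ]
  [ 0  0  0  1  |  -2 ]
Reading off the last column: a = -2, b = 1, c = 2, d = -2.

(-2, 1, 2, -2)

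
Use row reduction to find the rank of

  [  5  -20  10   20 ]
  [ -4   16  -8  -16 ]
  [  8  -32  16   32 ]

rank = 1

R1 := 1/5·R1
  [  1   -4   2    4 ]
  [ -4   16  -8  -16 ]
  [  8  -32  16   32 ]
R2 := R2 + 4·R1
  [ 1   -4   2   4 ]
  [ 0    0   0   0 ]
  [ 8  -32  16  32 ]
R3 := R3 − 8·R1
  [ 1  -4  2  4 ]
  [ 0   0  0  0 ]
  [ 0   0  0  0 ]
The reduced form has 1 nonzero row.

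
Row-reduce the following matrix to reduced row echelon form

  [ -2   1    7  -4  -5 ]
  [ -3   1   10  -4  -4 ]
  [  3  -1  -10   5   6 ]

[[1, 0, -3, 0, -1], [0, 1, 1, 0, 1], [0, 0, 0, 1, 2]]

R1 -> -1/2·R1
  [  1  -1/2  -7/2   2  5/2 ]
  [ -3     1    10  -4   -4 ]
  [  3    -1   -10   5    6 ]
R2 -> R2 + 3·R1
  [ 1  -1/2  -7/2  2  5/2 ]
  [ 0  -1/2  -1/2  2  7/2 ]
  [ 3    -1   -10  5    6 ]
R3 -> R3 − 3·R1
  [ 1  -1/2  -7/2   2   5/2 ]
  [ 0  -1/2  -1/2   2   7/2 ]
  [ 0   1/2   1/2  -1  -3/2 ]
R2 -> -2·R2
  [ 1  -1/2  -7/2   2   5/2 ]
  [ 0     1     1  -4    -7 ]
  [ 0   1/2   1/2  -1  -3/2 ]
R3 -> R3 − 1/2·R2
  [ 1  -1/2  -7/2   2  5/2 ]
  [ 0     1     1  -4   -7 ]
  [ 0     0     0   1    2 ]
R2 -> R2 + 4·R3
  [ 1  -1/2  -7/2  2  5/2 ]
  [ 0     1     1  0    1 ]
  [ 0     0     0  1    2 ]
R1 -> R1 − 2·R3
  [ 1  -1/2  -7/2  0  -3/2 ]
  [ 0     1     1  0     1 ]
  [ 0     0     0  1     2 ]
R1 -> R1 + 1/2·R2
  [ 1  0  -3  0  -1 ]
  [ 0  1   1  0   1 ]
  [ 0  0   0  1   2 ]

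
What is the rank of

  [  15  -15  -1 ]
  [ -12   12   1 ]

rank = 2

R1 := 1/15·R1
  [   1  -1  -1/15 ]
  [ -12  12      1 ]
R2 := R2 + 12·R1
  [ 1  -1  -1/15 ]
  [ 0   0    1/5 ]
R2 := 5·R2
  [ 1  -1  -1/15 ]
  [ 0   0      1 ]
R1 := R1 + 1/15·R2
  [ 1  -1  0 ]
  [ 0   0  1 ]
The reduced form has 2 nonzero rows.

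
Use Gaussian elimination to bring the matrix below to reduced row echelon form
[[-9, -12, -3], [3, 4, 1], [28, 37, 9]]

Multiply R1 by -1/9.
  [  1  4/3  1/3 ]
  [  3    4    1 ]
  [ 28   37    9 ]
Subtract 3 times R1 from R2.
  [  1  4/3  1/3 ]
  [  0    0    0 ]
  [ 28   37    9 ]
Subtract 28 times R1 from R3.
  [ 1   4/3   1/3 ]
  [ 0     0     0 ]
  [ 0  -1/3  -1/3 ]
Swap R2 and R3.
  [ 1   4/3   1/3 ]
  [ 0  -1/3  -1/3 ]
  [ 0     0     0 ]
Multiply R2 by -3.
  [ 1  4/3  1/3 ]
  [ 0    1    1 ]
  [ 0    0    0 ]
Subtract 4/3 times R2 from R1.
  [ 1  0  -1 ]
  [ 0  1   1 ]
  [ 0  0   0 ]

[[1, 0, -1], [0, 1, 1], [0, 0, 0]]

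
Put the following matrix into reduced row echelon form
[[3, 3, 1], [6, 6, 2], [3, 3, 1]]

[[1, 1, 1/3], [0, 0, 0], [0, 0, 0]]

R1 ← 1/3·R1
  [ 1  1  1/3 ]
  [ 6  6    2 ]
  [ 3  3    1 ]
R2 ← R2 − 6·R1
  [ 1  1  1/3 ]
  [ 0  0    0 ]
  [ 3  3    1 ]
R3 ← R3 − 3·R1
  [ 1  1  1/3 ]
  [ 0  0    0 ]
  [ 0  0    0 ]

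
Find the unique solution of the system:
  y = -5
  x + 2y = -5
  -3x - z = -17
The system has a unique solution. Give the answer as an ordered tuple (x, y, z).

(5, -5, 2)

Form the augmented matrix and row-reduce:
  [  0  1   0  |   -5 ]
  [  1  2   0  |   -5 ]
  [ -3  0  -1  |  -17 ]
Swap r1 and r2.
  [  1  2   0  |   -5 ]
  [  0  1   0  |   -5 ]
  [ -3  0  -1  |  -17 ]
Add 3 times r1 to r3.
  [ 1  2   0  |   -5 ]
  [ 0  1   0  |   -5 ]
  [ 0  6  -1  |  -32 ]
Subtract 6 times r2 from r3.
  [ 1  2   0  |  -5 ]
  [ 0  1   0  |  -5 ]
  [ 0  0  -1  |  -2 ]
Multiply r3 by -1.
  [ 1  2  0  |  -5 ]
  [ 0  1  0  |  -5 ]
  [ 0  0  1  |   2 ]
Subtract 2 times r2 from r1.
  [ 1  0  0  |   5 ]
  [ 0  1  0  |  -5 ]
  [ 0  0  1  |   2 ]
Reading off the last column: x = 5, y = -5, z = 2.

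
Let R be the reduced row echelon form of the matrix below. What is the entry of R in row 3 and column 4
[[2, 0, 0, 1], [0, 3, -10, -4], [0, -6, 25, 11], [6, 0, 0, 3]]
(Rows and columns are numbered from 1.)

3/5

R1 ← 1/2·R1
  [ 1   0    0  1/2 ]
  [ 0   3  -10   -4 ]
  [ 0  -6   25   11 ]
  [ 6   0    0    3 ]
R4 ← R4 − 6·R1
  [ 1   0    0  1/2 ]
  [ 0   3  -10   -4 ]
  [ 0  -6   25   11 ]
  [ 0   0    0    0 ]
R2 ← 1/3·R2
  [ 1   0      0   1/2 ]
  [ 0   1  -10/3  -4/3 ]
  [ 0  -6     25    11 ]
  [ 0   0      0     0 ]
R3 ← R3 + 6·R2
  [ 1  0      0   1/2 ]
  [ 0  1  -10/3  -4/3 ]
  [ 0  0      5     3 ]
  [ 0  0      0     0 ]
R3 ← 1/5·R3
  [ 1  0      0   1/2 ]
  [ 0  1  -10/3  -4/3 ]
  [ 0  0      1   3/5 ]
  [ 0  0      0     0 ]
R2 ← R2 + 10/3·R3
  [ 1  0  0  1/2 ]
  [ 0  1  0  2/3 ]
  [ 0  0  1  3/5 ]
  [ 0  0  0    0 ]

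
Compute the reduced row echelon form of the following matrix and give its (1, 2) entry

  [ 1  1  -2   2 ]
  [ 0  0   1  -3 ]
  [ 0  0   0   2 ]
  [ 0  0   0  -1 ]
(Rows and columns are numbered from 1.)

1

Multiply R3 by 1/2.
  [ 1  1  -2   2 ]
  [ 0  0   1  -3 ]
  [ 0  0   0   1 ]
  [ 0  0   0  -1 ]
Add R3 to R4.
  [ 1  1  -2   2 ]
  [ 0  0   1  -3 ]
  [ 0  0   0   1 ]
  [ 0  0   0   0 ]
Add 3 times R3 to R2.
  [ 1  1  -2  2 ]
  [ 0  0   1  0 ]
  [ 0  0   0  1 ]
  [ 0  0   0  0 ]
Subtract 2 times R3 from R1.
  [ 1  1  -2  0 ]
  [ 0  0   1  0 ]
  [ 0  0   0  1 ]
  [ 0  0   0  0 ]
Add 2 times R2 to R1.
  [ 1  1  0  0 ]
  [ 0  0  1  0 ]
  [ 0  0  0  1 ]
  [ 0  0  0  0 ]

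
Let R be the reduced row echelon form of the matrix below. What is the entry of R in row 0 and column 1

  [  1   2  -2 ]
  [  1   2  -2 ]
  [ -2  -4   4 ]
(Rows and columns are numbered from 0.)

2

R2 := R2 − R1
  [  1   2  -2 ]
  [  0   0   0 ]
  [ -2  -4   4 ]
R3 := R3 + 2·R1
  [ 1  2  -2 ]
  [ 0  0   0 ]
  [ 0  0   0 ]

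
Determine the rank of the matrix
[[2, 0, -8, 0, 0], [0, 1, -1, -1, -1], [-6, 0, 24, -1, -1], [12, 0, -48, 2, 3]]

rank = 4

Multiply r1 by 1/2.
  [  1  0   -4   0   0 ]
  [  0  1   -1  -1  -1 ]
  [ -6  0   24  -1  -1 ]
  [ 12  0  -48   2   3 ]
Add 6 times r1 to r3.
  [  1  0   -4   0   0 ]
  [  0  1   -1  -1  -1 ]
  [  0  0    0  -1  -1 ]
  [ 12  0  -48   2   3 ]
Subtract 12 times r1 from r4.
  [ 1  0  -4   0   0 ]
  [ 0  1  -1  -1  -1 ]
  [ 0  0   0  -1  -1 ]
  [ 0  0   0   2   3 ]
Multiply r3 by -1.
  [ 1  0  -4   0   0 ]
  [ 0  1  -1  -1  -1 ]
  [ 0  0   0   1   1 ]
  [ 0  0   0   2   3 ]
Subtract 2 times r3 from r4.
  [ 1  0  -4   0   0 ]
  [ 0  1  -1  -1  -1 ]
  [ 0  0   0   1   1 ]
  [ 0  0   0   0   1 ]
Subtract r4 from r3.
  [ 1  0  -4   0   0 ]
  [ 0  1  -1  -1  -1 ]
  [ 0  0   0   1   0 ]
  [ 0  0   0   0   1 ]
Add r4 to r2.
  [ 1  0  -4   0  0 ]
  [ 0  1  -1  -1  0 ]
  [ 0  0   0   1  0 ]
  [ 0  0   0   0  1 ]
Add r3 to r2.
  [ 1  0  -4  0  0 ]
  [ 0  1  -1  0  0 ]
  [ 0  0   0  1  0 ]
  [ 0  0   0  0  1 ]
The reduced form has 4 nonzero rows.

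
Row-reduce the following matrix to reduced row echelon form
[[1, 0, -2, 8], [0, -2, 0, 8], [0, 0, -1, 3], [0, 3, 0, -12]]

[[1, 0, 0, 2], [0, 1, 0, -4], [0, 0, 1, -3], [0, 0, 0, 0]]

R2 := -1/2·R2
  [ 1  0  -2    8 ]
  [ 0  1   0   -4 ]
  [ 0  0  -1    3 ]
  [ 0  3   0  -12 ]
R4 := R4 − 3·R2
  [ 1  0  -2   8 ]
  [ 0  1   0  -4 ]
  [ 0  0  -1   3 ]
  [ 0  0   0   0 ]
R3 := -1·R3
  [ 1  0  -2   8 ]
  [ 0  1   0  -4 ]
  [ 0  0   1  -3 ]
  [ 0  0   0   0 ]
R1 := R1 + 2·R3
  [ 1  0  0   2 ]
  [ 0  1  0  -4 ]
  [ 0  0  1  -3 ]
  [ 0  0  0   0 ]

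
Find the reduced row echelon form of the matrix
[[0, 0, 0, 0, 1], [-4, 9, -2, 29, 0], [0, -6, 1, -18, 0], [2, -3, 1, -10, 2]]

R1 ↔ R2
  [ -4   9  -2   29  0 ]
  [  0   0   0    0  1 ]
  [  0  -6   1  -18  0 ]
  [  2  -3   1  -10  2 ]
R1 → -1/4·R1
  [ 1  -9/4  1/2  -29/4  0 ]
  [ 0     0    0      0  1 ]
  [ 0    -6    1    -18  0 ]
  [ 2    -3    1    -10  2 ]
R4 → R4 − 2·R1
  [ 1  -9/4  1/2  -29/4  0 ]
  [ 0     0    0      0  1 ]
  [ 0    -6    1    -18  0 ]
  [ 0   3/2    0    9/2  2 ]
R2 ↔ R3
  [ 1  -9/4  1/2  -29/4  0 ]
  [ 0    -6    1    -18  0 ]
  [ 0     0    0      0  1 ]
  [ 0   3/2    0    9/2  2 ]
R2 → -1/6·R2
  [ 1  -9/4   1/2  -29/4  0 ]
  [ 0     1  -1/6      3  0 ]
  [ 0     0     0      0  1 ]
  [ 0   3/2     0    9/2  2 ]
R4 → R4 − 3/2·R2
  [ 1  -9/4   1/2  -29/4  0 ]
  [ 0     1  -1/6      3  0 ]
  [ 0     0     0      0  1 ]
  [ 0     0   1/4      0  2 ]
R3 ↔ R4
  [ 1  -9/4   1/2  -29/4  0 ]
  [ 0     1  -1/6      3  0 ]
  [ 0     0   1/4      0  2 ]
  [ 0     0     0      0  1 ]
R3 → 4·R3
  [ 1  -9/4   1/2  -29/4  0 ]
  [ 0     1  -1/6      3  0 ]
  [ 0     0     1      0  8 ]
  [ 0     0     0      0  1 ]
R3 → R3 − 8·R4
  [ 1  -9/4   1/2  -29/4  0 ]
  [ 0     1  -1/6      3  0 ]
  [ 0     0     1      0  0 ]
  [ 0     0     0      0  1 ]
R2 → R2 + 1/6·R3
  [ 1  -9/4  1/2  -29/4  0 ]
  [ 0     1    0      3  0 ]
  [ 0     0    1      0  0 ]
  [ 0     0    0      0  1 ]
R1 → R1 − 1/2·R3
  [ 1  -9/4  0  -29/4  0 ]
  [ 0     1  0      3  0 ]
  [ 0     0  1      0  0 ]
  [ 0     0  0      0  1 ]
R1 → R1 + 9/4·R2
  [ 1  0  0  -1/2  0 ]
  [ 0  1  0     3  0 ]
  [ 0  0  1     0  0 ]
  [ 0  0  0     0  1 ]

[[1, 0, 0, -1/2, 0], [0, 1, 0, 3, 0], [0, 0, 1, 0, 0], [0, 0, 0, 0, 1]]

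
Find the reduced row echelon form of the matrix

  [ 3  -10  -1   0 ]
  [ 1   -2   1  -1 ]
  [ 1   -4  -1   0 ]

R1 := 1/3·R1
R2 := R2 − R1
R3 := R3 − R1
R2 := 3/4·R2
R3 := R3 + 2/3·R2
R3 := -2·R3
R2 := R2 + 3/4·R3
R1 := R1 + 10/3·R2

[[1, 0, 3, 0], [0, 1, 1, 0], [0, 0, 0, 1]]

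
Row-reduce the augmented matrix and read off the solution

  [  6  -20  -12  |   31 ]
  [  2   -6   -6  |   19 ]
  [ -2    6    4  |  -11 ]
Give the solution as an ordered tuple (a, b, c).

Multiply ρ1 by 1/6.
  [  1  -10/3  -2  |  31/6 ]
  [  2     -6  -6  |    19 ]
  [ -2      6   4  |   -11 ]
Subtract 2 times ρ1 from ρ2.
  [  1  -10/3  -2  |  31/6 ]
  [  0    2/3  -2  |  26/3 ]
  [ -2      6   4  |   -11 ]
Add 2 times ρ1 to ρ3.
  [ 1  -10/3  -2  |  31/6 ]
  [ 0    2/3  -2  |  26/3 ]
  [ 0   -2/3   0  |  -2/3 ]
Multiply ρ2 by 3/2.
  [ 1  -10/3  -2  |  31/6 ]
  [ 0      1  -3  |    13 ]
  [ 0   -2/3   0  |  -2/3 ]
Add 2/3 times ρ2 to ρ3.
  [ 1  -10/3  -2  |  31/6 ]
  [ 0      1  -3  |    13 ]
  [ 0      0  -2  |     8 ]
Multiply ρ3 by -1/2.
  [ 1  -10/3  -2  |  31/6 ]
  [ 0      1  -3  |    13 ]
  [ 0      0   1  |    -4 ]
Add 3 times ρ3 to ρ2.
  [ 1  -10/3  -2  |  31/6 ]
  [ 0      1   0  |     1 ]
  [ 0      0   1  |    -4 ]
Add 2 times ρ3 to ρ1.
  [ 1  -10/3  0  |  -17/6 ]
  [ 0      1  0  |      1 ]
  [ 0      0  1  |     -4 ]
Add 10/3 times ρ2 to ρ1.
  [ 1  0  0  |  1/2 ]
  [ 0  1  0  |    1 ]
  [ 0  0  1  |   -4 ]
Reading off the last column: a = 1/2, b = 1, c = -4.

(1/2, 1, -4)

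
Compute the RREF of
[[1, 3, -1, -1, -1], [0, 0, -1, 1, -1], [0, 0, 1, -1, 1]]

[[1, 3, 0, -2, 0], [0, 0, 1, -1, 1], [0, 0, 0, 0, 0]]

ρ2 ← -1·ρ2
  [ 1  3  -1  -1  -1 ]
  [ 0  0   1  -1   1 ]
  [ 0  0   1  -1   1 ]
ρ3 ← ρ3 − ρ2
  [ 1  3  -1  -1  -1 ]
  [ 0  0   1  -1   1 ]
  [ 0  0   0   0   0 ]
ρ1 ← ρ1 + ρ2
  [ 1  3  0  -2  0 ]
  [ 0  0  1  -1  1 ]
  [ 0  0  0   0  0 ]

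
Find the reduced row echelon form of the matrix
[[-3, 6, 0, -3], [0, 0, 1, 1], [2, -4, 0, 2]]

R1 → -1/3·R1
  [ 1  -2  0  1 ]
  [ 0   0  1  1 ]
  [ 2  -4  0  2 ]
R3 → R3 − 2·R1
  [ 1  -2  0  1 ]
  [ 0   0  1  1 ]
  [ 0   0  0  0 ]

[[1, -2, 0, 1], [0, 0, 1, 1], [0, 0, 0, 0]]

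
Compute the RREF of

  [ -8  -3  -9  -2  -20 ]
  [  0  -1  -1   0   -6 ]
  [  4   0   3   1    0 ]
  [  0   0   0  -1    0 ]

R1 ← -1/8·R1
  [ 1  3/8  9/8  1/4  5/2 ]
  [ 0   -1   -1    0   -6 ]
  [ 4    0    3    1    0 ]
  [ 0    0    0   -1    0 ]
R3 ← R3 − 4·R1
  [ 1   3/8   9/8  1/4  5/2 ]
  [ 0    -1    -1    0   -6 ]
  [ 0  -3/2  -3/2    0  -10 ]
  [ 0     0     0   -1    0 ]
R2 ← -1·R2
  [ 1   3/8   9/8  1/4  5/2 ]
  [ 0     1     1    0    6 ]
  [ 0  -3/2  -3/2    0  -10 ]
  [ 0     0     0   -1    0 ]
R3 ← R3 + 3/2·R2
  [ 1  3/8  9/8  1/4  5/2 ]
  [ 0    1    1    0    6 ]
  [ 0    0    0    0   -1 ]
  [ 0    0    0   -1    0 ]
R3 <-> R4
  [ 1  3/8  9/8  1/4  5/2 ]
  [ 0    1    1    0    6 ]
  [ 0    0    0   -1    0 ]
  [ 0    0    0    0   -1 ]
R3 ← -1·R3
  [ 1  3/8  9/8  1/4  5/2 ]
  [ 0    1    1    0    6 ]
  [ 0    0    0    1    0 ]
  [ 0    0    0    0   -1 ]
R4 ← -1·R4
  [ 1  3/8  9/8  1/4  5/2 ]
  [ 0    1    1    0    6 ]
  [ 0    0    0    1    0 ]
  [ 0    0    0    0    1 ]
R2 ← R2 − 6·R4
  [ 1  3/8  9/8  1/4  5/2 ]
  [ 0    1    1    0    0 ]
  [ 0    0    0    1    0 ]
  [ 0    0    0    0    1 ]
R1 ← R1 − 5/2·R4
  [ 1  3/8  9/8  1/4  0 ]
  [ 0    1    1    0  0 ]
  [ 0    0    0    1  0 ]
  [ 0    0    0    0  1 ]
R1 ← R1 − 1/4·R3
  [ 1  3/8  9/8  0  0 ]
  [ 0    1    1  0  0 ]
  [ 0    0    0  1  0 ]
  [ 0    0    0  0  1 ]
R1 ← R1 − 3/8·R2
  [ 1  0  3/4  0  0 ]
  [ 0  1    1  0  0 ]
  [ 0  0    0  1  0 ]
  [ 0  0    0  0  1 ]

[[1, 0, 3/4, 0, 0], [0, 1, 1, 0, 0], [0, 0, 0, 1, 0], [0, 0, 0, 0, 1]]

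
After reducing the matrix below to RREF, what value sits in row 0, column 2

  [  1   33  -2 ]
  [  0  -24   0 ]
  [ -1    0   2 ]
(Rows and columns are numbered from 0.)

ρ3 -> ρ3 + ρ1
  [ 1   33  -2 ]
  [ 0  -24   0 ]
  [ 0   33   0 ]
ρ2 -> -1/24·ρ2
  [ 1  33  -2 ]
  [ 0   1   0 ]
  [ 0  33   0 ]
ρ3 -> ρ3 − 33·ρ2
  [ 1  33  -2 ]
  [ 0   1   0 ]
  [ 0   0   0 ]
ρ1 -> ρ1 − 33·ρ2
  [ 1  0  -2 ]
  [ 0  1   0 ]
  [ 0  0   0 ]

-2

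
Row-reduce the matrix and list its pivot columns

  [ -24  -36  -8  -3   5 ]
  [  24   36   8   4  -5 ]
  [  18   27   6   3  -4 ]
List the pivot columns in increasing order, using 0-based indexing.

0, 3, 4

R1 -> -1/24·R1
  [  1  3/2  1/3  1/8  -5/24 ]
  [ 24   36    8    4     -5 ]
  [ 18   27    6    3     -4 ]
R2 -> R2 − 24·R1
  [  1  3/2  1/3  1/8  -5/24 ]
  [  0    0    0    1      0 ]
  [ 18   27    6    3     -4 ]
R3 -> R3 − 18·R1
  [ 1  3/2  1/3  1/8  -5/24 ]
  [ 0    0    0    1      0 ]
  [ 0    0    0  3/4   -1/4 ]
R3 -> R3 − 3/4·R2
  [ 1  3/2  1/3  1/8  -5/24 ]
  [ 0    0    0    1      0 ]
  [ 0    0    0    0   -1/4 ]
R3 -> -4·R3
  [ 1  3/2  1/3  1/8  -5/24 ]
  [ 0    0    0    1      0 ]
  [ 0    0    0    0      1 ]
R1 -> R1 + 5/24·R3
  [ 1  3/2  1/3  1/8  0 ]
  [ 0    0    0    1  0 ]
  [ 0    0    0    0  1 ]
R1 -> R1 − 1/8·R2
  [ 1  3/2  1/3  0  0 ]
  [ 0    0    0  1  0 ]
  [ 0    0    0  0  1 ]
Pivot columns are the columns containing a leading 1.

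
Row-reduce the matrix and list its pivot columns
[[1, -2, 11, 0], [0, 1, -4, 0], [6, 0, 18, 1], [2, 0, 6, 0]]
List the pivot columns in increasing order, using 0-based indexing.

0, 1, 3

R3 -> R3 − 6·R1
R4 -> R4 − 2·R1
R3 -> R3 − 12·R2
R4 -> R4 − 4·R2
R1 -> R1 + 2·R2
Pivot columns are the columns containing a leading 1.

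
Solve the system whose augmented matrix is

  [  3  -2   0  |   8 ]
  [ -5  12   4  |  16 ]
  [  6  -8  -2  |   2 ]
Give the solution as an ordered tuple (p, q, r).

(4, 2, 3)

Multiply R1 by 1/3.
  [  1  -2/3   0  |  8/3 ]
  [ -5    12   4  |   16 ]
  [  6    -8  -2  |    2 ]
Add 5 times R1 to R2.
  [ 1  -2/3   0  |   8/3 ]
  [ 0  26/3   4  |  88/3 ]
  [ 6    -8  -2  |     2 ]
Subtract 6 times R1 from R3.
  [ 1  -2/3   0  |   8/3 ]
  [ 0  26/3   4  |  88/3 ]
  [ 0    -4  -2  |   -14 ]
Multiply R2 by 3/26.
  [ 1  -2/3     0  |    8/3 ]
  [ 0     1  6/13  |  44/13 ]
  [ 0    -4    -2  |    -14 ]
Add 4 times R2 to R3.
  [ 1  -2/3      0  |    8/3 ]
  [ 0     1   6/13  |  44/13 ]
  [ 0     0  -2/13  |  -6/13 ]
Multiply R3 by -13/2.
  [ 1  -2/3     0  |    8/3 ]
  [ 0     1  6/13  |  44/13 ]
  [ 0     0     1  |      3 ]
Subtract 6/13 times R3 from R2.
  [ 1  -2/3  0  |  8/3 ]
  [ 0     1  0  |    2 ]
  [ 0     0  1  |    3 ]
Add 2/3 times R2 to R1.
  [ 1  0  0  |  4 ]
  [ 0  1  0  |  2 ]
  [ 0  0  1  |  3 ]
Reading off the last column: p = 4, q = 2, r = 3.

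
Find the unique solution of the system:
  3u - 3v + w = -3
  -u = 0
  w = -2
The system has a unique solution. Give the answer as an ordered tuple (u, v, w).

Form the augmented matrix and row-reduce:
  [  3  -3  1  |  -3 ]
  [ -1   0  0  |   0 ]
  [  0   0  1  |  -2 ]
ρ1 → 1/3·ρ1
  [  1  -1  1/3  |  -1 ]
  [ -1   0    0  |   0 ]
  [  0   0    1  |  -2 ]
ρ2 → ρ2 + ρ1
  [ 1  -1  1/3  |  -1 ]
  [ 0  -1  1/3  |  -1 ]
  [ 0   0    1  |  -2 ]
ρ2 → -1·ρ2
  [ 1  -1   1/3  |  -1 ]
  [ 0   1  -1/3  |   1 ]
  [ 0   0     1  |  -2 ]
ρ2 → ρ2 + 1/3·ρ3
  [ 1  -1  1/3  |   -1 ]
  [ 0   1    0  |  1/3 ]
  [ 0   0    1  |   -2 ]
ρ1 → ρ1 − 1/3·ρ3
  [ 1  -1  0  |  -1/3 ]
  [ 0   1  0  |   1/3 ]
  [ 0   0  1  |    -2 ]
ρ1 → ρ1 + ρ2
  [ 1  0  0  |    0 ]
  [ 0  1  0  |  1/3 ]
  [ 0  0  1  |   -2 ]
Reading off the last column: u = 0, v = 1/3, w = -2.

(0, 1/3, -2)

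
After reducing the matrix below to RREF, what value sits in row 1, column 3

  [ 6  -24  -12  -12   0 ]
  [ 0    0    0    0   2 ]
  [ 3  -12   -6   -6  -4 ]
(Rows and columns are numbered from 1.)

-2

R1 ← 1/6·R1
  [ 1   -4  -2  -2   0 ]
  [ 0    0   0   0   2 ]
  [ 3  -12  -6  -6  -4 ]
R3 ← R3 − 3·R1
  [ 1  -4  -2  -2   0 ]
  [ 0   0   0   0   2 ]
  [ 0   0   0   0  -4 ]
R2 ← 1/2·R2
  [ 1  -4  -2  -2   0 ]
  [ 0   0   0   0   1 ]
  [ 0   0   0   0  -4 ]
R3 ← R3 + 4·R2
  [ 1  -4  -2  -2  0 ]
  [ 0   0   0   0  1 ]
  [ 0   0   0   0  0 ]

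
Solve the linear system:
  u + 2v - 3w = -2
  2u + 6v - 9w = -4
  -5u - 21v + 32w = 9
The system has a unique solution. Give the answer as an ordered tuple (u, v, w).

Form the augmented matrix and row-reduce:
  [  1    2  -3  |  -2 ]
  [  2    6  -9  |  -4 ]
  [ -5  -21  32  |   9 ]
ρ2 → ρ2 − 2·ρ1
  [  1    2  -3  |  -2 ]
  [  0    2  -3  |   0 ]
  [ -5  -21  32  |   9 ]
ρ3 → ρ3 + 5·ρ1
  [ 1    2  -3  |  -2 ]
  [ 0    2  -3  |   0 ]
  [ 0  -11  17  |  -1 ]
ρ2 → 1/2·ρ2
  [ 1    2    -3  |  -2 ]
  [ 0    1  -3/2  |   0 ]
  [ 0  -11    17  |  -1 ]
ρ3 → ρ3 + 11·ρ2
  [ 1  2    -3  |  -2 ]
  [ 0  1  -3/2  |   0 ]
  [ 0  0   1/2  |  -1 ]
ρ3 → 2·ρ3
  [ 1  2    -3  |  -2 ]
  [ 0  1  -3/2  |   0 ]
  [ 0  0     1  |  -2 ]
ρ2 → ρ2 + 3/2·ρ3
  [ 1  2  -3  |  -2 ]
  [ 0  1   0  |  -3 ]
  [ 0  0   1  |  -2 ]
ρ1 → ρ1 + 3·ρ3
  [ 1  2  0  |  -8 ]
  [ 0  1  0  |  -3 ]
  [ 0  0  1  |  -2 ]
ρ1 → ρ1 − 2·ρ2
  [ 1  0  0  |  -2 ]
  [ 0  1  0  |  -3 ]
  [ 0  0  1  |  -2 ]
Reading off the last column: u = -2, v = -3, w = -2.

(-2, -3, -2)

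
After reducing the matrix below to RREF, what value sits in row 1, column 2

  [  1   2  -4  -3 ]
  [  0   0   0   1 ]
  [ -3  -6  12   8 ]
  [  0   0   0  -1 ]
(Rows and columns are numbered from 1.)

2

ρ3 -> ρ3 + 3·ρ1
  [ 1  2  -4  -3 ]
  [ 0  0   0   1 ]
  [ 0  0   0  -1 ]
  [ 0  0   0  -1 ]
ρ3 -> ρ3 + ρ2
  [ 1  2  -4  -3 ]
  [ 0  0   0   1 ]
  [ 0  0   0   0 ]
  [ 0  0   0  -1 ]
ρ4 -> ρ4 + ρ2
  [ 1  2  -4  -3 ]
  [ 0  0   0   1 ]
  [ 0  0   0   0 ]
  [ 0  0   0   0 ]
ρ1 -> ρ1 + 3·ρ2
  [ 1  2  -4  0 ]
  [ 0  0   0  1 ]
  [ 0  0   0  0 ]
  [ 0  0   0  0 ]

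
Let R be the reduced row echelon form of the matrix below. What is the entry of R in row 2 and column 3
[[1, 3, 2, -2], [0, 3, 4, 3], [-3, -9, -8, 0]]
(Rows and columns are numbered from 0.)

3

Add 3 times ρ1 to ρ3.
  [ 1  3   2  -2 ]
  [ 0  3   4   3 ]
  [ 0  0  -2  -6 ]
Multiply ρ2 by 1/3.
  [ 1  3    2  -2 ]
  [ 0  1  4/3   1 ]
  [ 0  0   -2  -6 ]
Multiply ρ3 by -1/2.
  [ 1  3    2  -2 ]
  [ 0  1  4/3   1 ]
  [ 0  0    1   3 ]
Subtract 4/3 times ρ3 from ρ2.
  [ 1  3  2  -2 ]
  [ 0  1  0  -3 ]
  [ 0  0  1   3 ]
Subtract 2 times ρ3 from ρ1.
  [ 1  3  0  -8 ]
  [ 0  1  0  -3 ]
  [ 0  0  1   3 ]
Subtract 3 times ρ2 from ρ1.
  [ 1  0  0   1 ]
  [ 0  1  0  -3 ]
  [ 0  0  1   3 ]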